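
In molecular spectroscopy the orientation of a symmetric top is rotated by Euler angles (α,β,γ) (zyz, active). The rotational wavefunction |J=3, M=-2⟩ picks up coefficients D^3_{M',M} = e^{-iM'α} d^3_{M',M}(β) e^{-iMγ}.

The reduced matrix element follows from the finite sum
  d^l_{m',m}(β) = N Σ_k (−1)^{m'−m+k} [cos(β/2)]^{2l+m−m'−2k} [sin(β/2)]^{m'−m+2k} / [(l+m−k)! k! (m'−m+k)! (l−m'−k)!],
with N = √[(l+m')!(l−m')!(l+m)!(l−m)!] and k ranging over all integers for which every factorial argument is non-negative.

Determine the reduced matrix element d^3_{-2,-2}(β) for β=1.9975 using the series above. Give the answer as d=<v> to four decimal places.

d=-0.2784

d^3_{-2,-2}(β=1.9975) via the finite sum:
With c≡cos(β/2)=0.541354 and s≡sin(β/2)=0.840795, N=[1·120·1·120]^{1/2}=120.000000
k∈{0,1} keeps every argument non-negative
  k=0: (−1)^0·120.0000/(120)·0.5414^6·0.8408^0 = +0.025170
  k=1: (−1)^1·120.0000/(24)·0.5414^4·0.8408^2 = -0.303581
d^3_{-2,-2}(1.9975) = +0.025170 -0.303581 = -0.278411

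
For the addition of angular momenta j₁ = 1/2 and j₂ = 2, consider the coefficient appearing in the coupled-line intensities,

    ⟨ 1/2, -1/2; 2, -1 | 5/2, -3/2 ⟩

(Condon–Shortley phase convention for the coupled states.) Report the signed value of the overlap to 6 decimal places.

+√(4/5) ≈ +0.894427

triangle: 0!×1!×4!/6! = 24/720
(j±m)!: 0!×1!×1!×3!×1!×4! = 144
prefactor² = (2J+1)×Δ×N² = 144/5
  k=0: +1/(0!×0!×1!×1!×0!×3!) = 1/6
Σ = 1/6  ⇒  CG² = 144/5×(1/6)² = 4/5
CG = +√(4/5) = +0.894427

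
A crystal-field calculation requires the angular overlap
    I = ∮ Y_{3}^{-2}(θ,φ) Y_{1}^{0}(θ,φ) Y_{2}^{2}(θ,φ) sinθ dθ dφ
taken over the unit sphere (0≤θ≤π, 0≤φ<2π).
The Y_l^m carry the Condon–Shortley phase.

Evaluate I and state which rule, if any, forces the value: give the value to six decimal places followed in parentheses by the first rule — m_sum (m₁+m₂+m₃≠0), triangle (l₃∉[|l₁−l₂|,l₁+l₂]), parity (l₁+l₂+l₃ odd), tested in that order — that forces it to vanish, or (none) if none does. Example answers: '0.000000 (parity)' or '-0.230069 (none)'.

Checks pass: Σm=0; 6 even; l₃=2∈[2,4].
(2·3+1)(2·1+1)(2·2+1) = 105
Δ: 2! 4! 0! / 7! → 1/105
sum: t=1:−1/4 = -1/4
3j²(3 1 2; 0 0 0) = Δ·Π!·Σ² = 3/35  (sign -1)
sum: t=1:−1/24 = -1/24
3j²(3 1 2; -2 0 2) = Δ·Π!·Σ² = 1/21  (sign -1)
combine: 4πI² = 105·3/35·1/21 = 3/7
take √, sign +1: I = 0.18467439
No selection rule forces the value: the integral is nonzero (none).

0.184674 (none)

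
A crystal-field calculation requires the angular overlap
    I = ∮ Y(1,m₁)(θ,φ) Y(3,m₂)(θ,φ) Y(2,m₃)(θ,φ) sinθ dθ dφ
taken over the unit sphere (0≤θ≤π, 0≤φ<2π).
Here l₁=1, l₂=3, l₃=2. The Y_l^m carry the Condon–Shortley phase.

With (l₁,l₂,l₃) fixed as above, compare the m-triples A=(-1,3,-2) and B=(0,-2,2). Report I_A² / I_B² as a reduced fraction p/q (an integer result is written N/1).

Shared (l₁,l₂,l₃)=(1,3,2): N and (l;000)² cancel in I_A²/I_B².
A: Δ = 2!·0!·4!/7! = 1/105; Racah Σ t=2..2: t=2:+1/48 = 1/48; ⇒ 3j(1 3 2; -1 3 -2)² = 1/7, sgn +1
B: Δ = 2!·0!·4!/7! = 1/105; Racah Σ t=1..1: t=1:−1/24 = -1/24; ⇒ 3j(1 3 2; 0 -2 2)² = 1/21, sgn -1
I_A²/I_B² = (1/7)/(1/21) = 3/1

3/1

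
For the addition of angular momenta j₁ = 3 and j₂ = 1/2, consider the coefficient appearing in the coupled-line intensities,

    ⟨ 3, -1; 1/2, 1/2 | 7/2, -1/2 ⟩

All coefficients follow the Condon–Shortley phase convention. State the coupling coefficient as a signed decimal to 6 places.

+√(3/7) = +0.654654

√[8·0!6!1!/8! · 2!4!1!0!3!4!] = √(6912/7)
  +(−1)^0/∏(0,0,4,1,2,0)! = 1/48  (running 1/48)
⟨..|..⟩ = √(6912/7)·(1/48) = +0.654654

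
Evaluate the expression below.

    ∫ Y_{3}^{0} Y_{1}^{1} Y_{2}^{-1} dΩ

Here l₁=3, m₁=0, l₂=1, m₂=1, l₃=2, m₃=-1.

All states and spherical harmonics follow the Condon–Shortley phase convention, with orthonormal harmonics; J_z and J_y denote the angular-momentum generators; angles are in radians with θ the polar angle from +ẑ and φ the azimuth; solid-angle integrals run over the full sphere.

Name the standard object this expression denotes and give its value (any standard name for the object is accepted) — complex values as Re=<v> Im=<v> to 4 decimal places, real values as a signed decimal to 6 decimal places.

This is a Gaunt coefficient — the integral of a triple product of spherical harmonics over the sphere.
m-sum 0 ✓  L=6 even ✓  2≤2≤4 ✓
Π(2lᵢ+1) = 7×3×5 = 105
triangle coeff Δ(3,1,2) = 1/105
Σ_t [1,1]: t=1:−1/4 = -1/4
(3j)²=3/35 [(3 1 2; 0 0 0)], sign=-1
Σ_t [2,2]: t=2:+1/12 = 1/12
(3j)²=1/35 [(3 1 2; 0 1 -1)], sign=-1
⇒ 4πI² = 9/35
I = (+1)√(9/35/(4π)) = 0.14304817

Gaunt coefficient, +0.143048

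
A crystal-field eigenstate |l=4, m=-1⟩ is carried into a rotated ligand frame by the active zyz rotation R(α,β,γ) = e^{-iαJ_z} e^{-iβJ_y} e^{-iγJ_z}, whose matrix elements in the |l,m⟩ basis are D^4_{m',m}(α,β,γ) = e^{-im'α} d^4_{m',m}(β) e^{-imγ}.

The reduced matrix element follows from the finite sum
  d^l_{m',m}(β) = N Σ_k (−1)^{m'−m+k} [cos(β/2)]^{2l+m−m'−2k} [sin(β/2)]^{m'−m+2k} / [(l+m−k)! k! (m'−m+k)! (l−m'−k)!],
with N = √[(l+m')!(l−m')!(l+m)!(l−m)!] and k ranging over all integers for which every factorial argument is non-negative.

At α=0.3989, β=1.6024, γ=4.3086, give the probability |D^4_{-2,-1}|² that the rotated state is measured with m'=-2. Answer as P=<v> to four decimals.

P=0.0171

D^4_{-2,-1}(0.3989,1.6024,4.3086) = e^{-i·-2·0.3989}·d^4_{-2,-1}(1.6024)·e^{-i·-1·4.3086}. Compute d first:
With c≡cos(β/2)=0.695845 and s≡sin(β/2)=0.718192, N=[2·720·6·120]^{1/2}=1018.233765
The bounds max(0,m−m')=1 and min(l+m,l−m')=3 give 3 terms
  k=1: (−1)^0·1018.2338/(240)·0.6958^7·0.7182^1 = +0.240694
  k=2: (−1)^1·1018.2338/(48)·0.6958^5·0.7182^3 = -1.282009
  k=3: (−1)^2·1018.2338/(72)·0.6958^3·0.7182^5 = +0.910448
d^4_{-2,-1}(1.6024) = +0.240694 -1.282009 +0.910448 = -0.130867
|D^4_{-2,-1}|² = |d^4_{-2,-1}(β)|² = (-0.130867)² = 0.017126 (the z-rotation phases have unit modulus)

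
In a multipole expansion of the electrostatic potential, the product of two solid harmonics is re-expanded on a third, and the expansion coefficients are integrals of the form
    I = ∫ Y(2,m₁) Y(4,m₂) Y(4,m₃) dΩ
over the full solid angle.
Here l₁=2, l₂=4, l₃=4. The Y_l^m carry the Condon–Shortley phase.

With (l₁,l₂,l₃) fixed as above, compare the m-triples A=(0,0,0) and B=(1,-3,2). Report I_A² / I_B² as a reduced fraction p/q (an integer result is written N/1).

16/21

l's match ⇒ only the (l;m) 3-j factors differ between A and B.
A: triangle coeff Δ(2,4,4) = 1/13860; Σ_t [0,2]: t=0:+1/192 t=1:−1/36 t=2:+1/192 = -5/288; (3j)²=20/693 [(2 4 4; 0 0 0)], sign=-1
B: triangle coeff Δ(2,4,4) = 1/13860; Σ_t [0,1]: t=0:+1/240 t=1:−1/1440 = 1/288; (3j)²=5/132 [(2 4 4; 1 -3 2)], sign=+1
I_A²/I_B² = (20/693)/(5/132) = 16/21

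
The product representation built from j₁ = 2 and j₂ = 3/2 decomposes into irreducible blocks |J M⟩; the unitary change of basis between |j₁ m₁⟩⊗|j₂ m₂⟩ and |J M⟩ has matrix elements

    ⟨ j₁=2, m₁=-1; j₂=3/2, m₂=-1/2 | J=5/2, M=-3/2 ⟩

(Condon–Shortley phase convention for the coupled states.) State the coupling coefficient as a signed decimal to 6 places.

-0.169031

j₁+j₂−J=1  J+j₁−j₂=3  J−j₁+j₂=2  j₁+j₂+J+1=7
(j₁±m₁, j₂±m₂, J±M) = (1,3,1,2,1,4)
P² = 144/35
sum k=0..1:
  [0] +1/6 = 1/6
  [1] −1/4 = -1/4
S = -1/12
C² = P²·S² = 1/35 ; C = -0.169031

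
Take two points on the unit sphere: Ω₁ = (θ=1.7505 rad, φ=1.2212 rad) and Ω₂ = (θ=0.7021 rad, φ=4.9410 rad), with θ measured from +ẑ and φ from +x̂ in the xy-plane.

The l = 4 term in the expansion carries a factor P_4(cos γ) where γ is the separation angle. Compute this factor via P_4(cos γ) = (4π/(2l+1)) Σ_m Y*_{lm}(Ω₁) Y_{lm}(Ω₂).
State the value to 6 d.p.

-0.427083

Summing Y*_{l m}(θ₁,φ₁)·Y_{l m}(θ₂,φ₂) over m ∈ [−4, 4]; prefactor 4π/(2·4+1) = 1.396263:
  [-4]  conj(Y_{4,-4})(Ω₁) = 0.07115 - 0.40856j ; Y_{4,-4}(Ω₂) = 0.04698 - 0.06099j ; Δ = -0.02158 - 0.02353j
  [-3]  conj(Y_{4,-3})(Ω₁) = 0.18471 + 0.10625j ; Y_{4,-3}(Ω₂) = -0.16302 - 0.19921j ; Δ = -0.00895 - 0.05412j
  [-2]  conj(Y_{4,-2})(Ω₁) = 0.19242 - 0.16181j ; Y_{4,-2}(Ω₂) = -0.38565 + 0.18973j ; Δ = -0.04351 + 0.09891j
  [-1]  conj(Y_{4,-1})(Ω₁) = 0.07912 + 0.21701j ; Y_{4,-1}(Ω₂) = 0.05711 + 0.24546j ; Δ = -0.04875 + 0.03182j
  [+0]  conj(Y_{4,0})(Ω₁) = 0.21975 + 0.00000j ; Y_{4,0}(Ω₂) = -0.27449 + 0.00000j ; Δ = -0.06032 + 0.00000j
  [+1]  conj(Y_{4,1})(Ω₁) = -0.07912 + 0.21701j ; Y_{4,1}(Ω₂) = -0.05711 + 0.24546j ; Δ = -0.04875 - 0.03182j
  [+2]  conj(Y_{4,2})(Ω₁) = 0.19242 + 0.16181j ; Y_{4,2}(Ω₂) = -0.38565 - 0.18973j ; Δ = -0.04351 - 0.09891j
  [+3]  conj(Y_{4,3})(Ω₁) = -0.18471 + 0.10625j ; Y_{4,3}(Ω₂) = 0.16302 - 0.19921j ; Δ = -0.00895 + 0.05412j
  [+4]  conj(Y_{4,4})(Ω₁) = 0.07115 + 0.40856j ; Y_{4,4}(Ω₂) = 0.04698 + 0.06099j ; Δ = -0.02158 + 0.02353j
Σ over m = -0.30588 + 0.00000j; ×(4π/9) → -0.42708 + 0.00000j. Real part: -0.427083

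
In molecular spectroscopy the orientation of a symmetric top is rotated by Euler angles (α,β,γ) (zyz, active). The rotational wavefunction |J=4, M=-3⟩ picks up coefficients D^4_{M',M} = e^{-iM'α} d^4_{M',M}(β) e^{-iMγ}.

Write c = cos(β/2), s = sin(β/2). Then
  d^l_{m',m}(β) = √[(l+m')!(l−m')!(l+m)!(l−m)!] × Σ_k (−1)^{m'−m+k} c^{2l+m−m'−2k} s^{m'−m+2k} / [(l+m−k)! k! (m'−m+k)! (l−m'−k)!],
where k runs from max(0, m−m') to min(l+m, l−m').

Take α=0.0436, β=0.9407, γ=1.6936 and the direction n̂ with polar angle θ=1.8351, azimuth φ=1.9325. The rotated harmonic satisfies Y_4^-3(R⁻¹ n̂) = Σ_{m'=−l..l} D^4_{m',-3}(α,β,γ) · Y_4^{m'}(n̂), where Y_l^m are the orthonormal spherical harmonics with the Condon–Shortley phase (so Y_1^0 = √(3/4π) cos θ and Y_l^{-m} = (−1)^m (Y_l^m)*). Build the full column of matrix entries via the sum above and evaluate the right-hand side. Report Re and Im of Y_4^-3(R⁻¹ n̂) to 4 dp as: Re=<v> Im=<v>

Re=-0.3416 Im=-0.1765

Need the full column D^4_{m',-3} for m'=−4..4 at α=0.0436, β=0.9407, γ=1.6936.
cos(β/2)=0.891410, sin(β/2)=0.453198
d^4_{-4,-3}: single k=1 term ⇒ +0.573291;  D = +0.296130-0.490886i
d^4_{-3,-3}: k∈[0..1] ⇒ +0.398675 -0.721338 = -0.322663;  D = -0.154469+0.283285i
d^4_{-2,-3}: k∈[0..1] ⇒ -0.758392 +0.588081 = -0.170311;  D = -0.074939+0.152938i
d^4_{-1,-3}: k∈[0..1] ⇒ +0.817920 -0.352356 = +0.465564;  D = +0.186437-0.426605i
d^4_{0,-3}: k∈[0..1] ⇒ -0.619892 +0.160228 = -0.459664;  D = -0.165540+0.428821i
d^4_{1,-3}: k∈[0..1] ⇒ +0.352356 -0.054646 = +0.297710;  D = +0.095008-0.282143i
d^4_{2,-3}: k∈[0..1] ⇒ -0.152005 +0.013097 = -0.138909;  D = -0.038550+0.133452i
d^4_{3,-3}: k∈[0..1] ⇒ +0.048193 -0.001780 = +0.046413;  D = +0.010925-0.045109i
d^4_{4,-3}: single k=0 term ⇒ -0.009900;  D = -0.001909+0.009714i
Y_4^{m'}(θ=1.8351,φ=1.9325) and Σ D·Y over m':
  (+0.2961-0.4909i)·(+0.0475-0.3812i)  (-0.1545+0.2833i)·(-0.2601-0.1373i)  (-0.0749+0.1529i)·(+0.1220-0.1078i)  (+0.1864-0.4266i)·(-0.1065-0.2814i)  (-0.1655+0.4288i)·(+0.1180+0.0000i)  (+0.0950-0.2821i)·(+0.1065-0.2814i)  (-0.0385+0.1335i)·(+0.1220+0.1078i)  (+0.0109-0.0451i)·(+0.2601-0.1373i)  (-0.0019+0.0097i)·(+0.0475+0.3812i)
Y_4^-3(R⁻¹ n̂) = -0.341642-0.176536i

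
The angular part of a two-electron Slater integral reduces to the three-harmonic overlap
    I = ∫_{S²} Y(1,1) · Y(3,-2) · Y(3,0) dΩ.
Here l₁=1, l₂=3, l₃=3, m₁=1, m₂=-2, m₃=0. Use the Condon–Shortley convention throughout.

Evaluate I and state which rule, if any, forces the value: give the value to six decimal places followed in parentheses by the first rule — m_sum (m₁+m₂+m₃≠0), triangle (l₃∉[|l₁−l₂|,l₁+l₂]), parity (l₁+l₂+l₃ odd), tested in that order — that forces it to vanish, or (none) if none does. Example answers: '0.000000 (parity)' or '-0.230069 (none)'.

m-sum = 1 − 2 + 0 = -1 ≠ 0 ⇒ I = 0

0.000000 (m_sum)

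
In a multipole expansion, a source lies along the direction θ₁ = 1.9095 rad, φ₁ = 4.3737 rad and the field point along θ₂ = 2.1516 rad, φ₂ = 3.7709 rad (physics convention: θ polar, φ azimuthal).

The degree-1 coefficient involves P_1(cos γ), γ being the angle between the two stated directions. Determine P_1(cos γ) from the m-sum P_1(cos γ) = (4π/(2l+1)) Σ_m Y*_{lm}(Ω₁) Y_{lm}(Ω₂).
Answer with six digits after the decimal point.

Term-by-term m-sum for l=1 (normalisation 4π/3 = 4.188790):
  m=-1: (-0.10827 - 0.30735j) × (-0.23351 + 0.17001j) = 0.07753 + 0.05336j  (running Σ = 0.07753 + 0.05336j)
  m=0: (-0.16235 + 0.00000j) × (-0.26809 + 0.00000j) = 0.04352 + 0.00000j  (running Σ = 0.12106 + 0.05336j)
  m=1: (0.10827 - 0.30735j) × (0.23351 + 0.17001j) = 0.07753 - 0.05336j  (running Σ = 0.19859 + 0.00000j)
Total Σ_m = 0.19859 + 0.00000j. Multiply by 4.188790: 0.83186 + 0.00000j. P_1(cos γ) = 0.831860

0.831860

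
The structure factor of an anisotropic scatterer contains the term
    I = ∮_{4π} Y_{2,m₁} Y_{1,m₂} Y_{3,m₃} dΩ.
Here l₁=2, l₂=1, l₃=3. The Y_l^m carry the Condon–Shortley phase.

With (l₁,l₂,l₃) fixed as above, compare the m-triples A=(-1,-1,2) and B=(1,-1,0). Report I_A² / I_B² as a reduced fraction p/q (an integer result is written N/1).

10/3

l's match ⇒ only the (l;m) 3-j factors differ between A and B.
A: triangle coeff Δ(2,1,3) = 1/105; Σ_t [0,0]: t=0:+1/12 = 1/12; (3j)²=2/21 [(2 1 3; -1 -1 2)], sign=-1
B: triangle coeff Δ(2,1,3) = 1/105; Σ_t [0,0]: t=0:+1/12 = 1/12; (3j)²=1/35 [(2 1 3; 1 -1 0)], sign=-1
I_A²/I_B² = (2/21)/(1/35) = 10/3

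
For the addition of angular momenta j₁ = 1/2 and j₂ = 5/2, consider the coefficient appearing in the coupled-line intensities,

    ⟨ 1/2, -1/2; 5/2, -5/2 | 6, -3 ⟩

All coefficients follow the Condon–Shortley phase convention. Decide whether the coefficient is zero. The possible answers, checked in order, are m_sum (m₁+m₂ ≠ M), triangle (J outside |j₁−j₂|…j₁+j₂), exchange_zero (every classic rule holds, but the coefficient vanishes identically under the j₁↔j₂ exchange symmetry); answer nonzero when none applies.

triangle

m-sum: m₁+m₂ = -1/2+(-5/2) = -3, M = -3  ✓
triangle: need |j₁−j₂| ≤ J ≤ j₁+j₂, i.e. J ∈ [2, 3]; J = 6 is outside ✗ ⇒ coefficient is 0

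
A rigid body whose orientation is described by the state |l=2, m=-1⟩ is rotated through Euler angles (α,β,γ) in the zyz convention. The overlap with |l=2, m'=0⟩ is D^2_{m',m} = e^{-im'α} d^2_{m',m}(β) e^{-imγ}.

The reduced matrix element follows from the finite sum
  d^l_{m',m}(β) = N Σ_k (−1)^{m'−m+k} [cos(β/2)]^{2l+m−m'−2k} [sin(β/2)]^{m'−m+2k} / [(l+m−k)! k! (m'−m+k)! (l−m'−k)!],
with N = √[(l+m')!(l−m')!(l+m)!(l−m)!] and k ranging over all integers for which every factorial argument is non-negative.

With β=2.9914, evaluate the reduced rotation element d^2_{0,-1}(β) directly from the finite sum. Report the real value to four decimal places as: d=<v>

d=0.1812

d^2_{0,-1}(β=2.9914) via the finite sum:
c=cos(2.991400/2)=0.075026, s=sin(2.991400/2)=0.997182; N=√[2·2·1·6]=4.898979
The bounds max(0,m−m')=0 and min(l+m,l−m')=1 give 2 terms
  k=0: (−1)^1·4.8990/(2)·0.0750^3·0.9972^1 = -0.001032
  k=1: (−1)^2·4.8990/(2)·0.0750^1·0.9972^3 = +0.182225
d^2_{0,-1}(2.9914) = -0.001032 +0.182225 = +0.181194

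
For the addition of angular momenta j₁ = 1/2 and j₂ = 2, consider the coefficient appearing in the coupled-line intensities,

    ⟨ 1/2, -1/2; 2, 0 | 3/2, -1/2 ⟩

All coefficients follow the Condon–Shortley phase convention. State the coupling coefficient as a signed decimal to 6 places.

j₁+j₂−J=1  J+j₁−j₂=0  J−j₁+j₂=3  j₁+j₂+J+1=5
(j₁±m₁, j₂±m₂, J±M) = (0,1,2,2,1,2)
P² = 8/5
sum k=1..1:
  [1] −1/2 = -1/2
S = -1/2
C² = P²·S² = 2/5 ; C = -0.632456

-0.632456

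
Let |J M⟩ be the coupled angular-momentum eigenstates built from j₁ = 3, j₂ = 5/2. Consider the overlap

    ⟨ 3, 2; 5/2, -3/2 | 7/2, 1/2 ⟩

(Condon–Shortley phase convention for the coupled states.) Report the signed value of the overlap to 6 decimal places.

+0.563436

j₁+j₂−J=2  J+j₁−j₂=4  J−j₁+j₂=3  j₁+j₂+J+1=10
(j₁±m₁, j₂±m₂, J±M) = (5,1,1,4,4,3)
P² = 9216/35
sum k=0..1:
  [0] +1/24 = 1/24
  [1] −1/144 = -1/144
S = 5/144
C² = P²·S² = 20/63 ; C = +0.563436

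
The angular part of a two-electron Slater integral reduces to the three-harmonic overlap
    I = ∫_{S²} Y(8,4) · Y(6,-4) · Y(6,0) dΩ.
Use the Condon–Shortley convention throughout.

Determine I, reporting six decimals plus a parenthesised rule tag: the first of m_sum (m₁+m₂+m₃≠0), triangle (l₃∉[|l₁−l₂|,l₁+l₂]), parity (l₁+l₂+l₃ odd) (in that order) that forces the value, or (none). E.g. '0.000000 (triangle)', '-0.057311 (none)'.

Checks pass: Σm=0; 20 even; l₃=6∈[2,14].
(2·8+1)(2·6+1)(2·6+1) = 2873
Δ: 8! 8! 4! / 21! → 1/1309458150
sum: t=2:+1/49766400 t=3:−1/3110400 t=4:+1/1327104 t=5:−1/3110400 t=6:+1/49766400 = 1/6635520
3j²(8 6 6; 0 0 0) = Δ·Π!·Σ² = 350/46189  (sign +1)
sum: t=0:+1/92897280 t=1:−1/21772800 t=2:+1/49766400 = -1/66355200
3j²(8 6 6; 4 -4 0) = Δ·Π!·Σ² = 63/8398  (sign -1)
combine: 4πI² = 2873·350/46189·63/8398 = 11025/67507
take √, sign -1: I = -0.11400134
No selection rule forces the value: the integral is nonzero (none).

-0.114001 (none)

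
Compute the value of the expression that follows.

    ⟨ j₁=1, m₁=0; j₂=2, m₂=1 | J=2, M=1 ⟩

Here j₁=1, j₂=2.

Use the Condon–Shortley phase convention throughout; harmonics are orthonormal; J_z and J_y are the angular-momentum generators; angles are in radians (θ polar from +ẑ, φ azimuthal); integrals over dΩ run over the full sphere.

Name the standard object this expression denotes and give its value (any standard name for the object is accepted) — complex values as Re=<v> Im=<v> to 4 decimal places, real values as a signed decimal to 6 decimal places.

Clebsch–Gordan coefficient, −√(1/6) ≈ -0.408248

This is a Clebsch–Gordan (vector-coupling) coefficient.
triangle: 1!·1!·3!/6! = 6/720
(j±m)!: 1!·1!·3!·1!·3!·1! = 36
prefactor² = (2J+1)·Δ·N² = 3/2
  k=0: +1/(0!·1!·1!·3!·0!·0!) = 1/6
  k=1: −1/(1!·0!·0!·2!·1!·1!) = -1/2
Σ = -1/3  ⇒  CG² = 3/2·(-1/3)² = 1/6
CG = −√(1/6) = -0.408248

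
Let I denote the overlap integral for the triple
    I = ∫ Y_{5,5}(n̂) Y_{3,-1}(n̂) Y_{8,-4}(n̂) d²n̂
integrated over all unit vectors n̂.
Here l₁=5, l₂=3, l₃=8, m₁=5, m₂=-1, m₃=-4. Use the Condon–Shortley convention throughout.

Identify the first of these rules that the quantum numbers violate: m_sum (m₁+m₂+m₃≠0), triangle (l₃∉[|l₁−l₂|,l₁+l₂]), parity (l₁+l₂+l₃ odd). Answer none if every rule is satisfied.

m₁+m₂+m₃ = 5 − 1 − 4 = 0  ✓
triangle: |5−3|=2 ≤ l₃=8 ≤ 5+3=8  ✓
parity: l₁+l₂+l₃ = 16 is even  ✓

none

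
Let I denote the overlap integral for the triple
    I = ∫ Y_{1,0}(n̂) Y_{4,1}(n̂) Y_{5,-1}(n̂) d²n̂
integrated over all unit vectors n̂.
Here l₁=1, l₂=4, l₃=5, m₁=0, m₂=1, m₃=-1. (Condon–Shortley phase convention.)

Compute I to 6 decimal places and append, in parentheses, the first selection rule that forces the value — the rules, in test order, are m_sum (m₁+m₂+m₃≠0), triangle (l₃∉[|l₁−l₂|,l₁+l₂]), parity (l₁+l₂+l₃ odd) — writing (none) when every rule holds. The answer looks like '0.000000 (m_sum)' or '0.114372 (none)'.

-0.240571 (none)

Checks pass: Σm=0; 10 even; l₃=5∈[3,5].
(2·1+1)(2·4+1)(2·5+1) = 297
Δ: 0! 2! 8! / 11! → 1/495
sum: t=0:+1/576 = 1/576
3j²(1 4 5; 0 0 0) = Δ·Π!·Σ² = 5/99  (sign -1)
sum: t=0:+1/720 = 1/720
3j²(1 4 5; 0 1 -1) = Δ·Π!·Σ² = 8/165  (sign +1)
combine: 4πI² = 297·5/99·8/165 = 8/11
take √, sign -1: I = -0.24057125
No selection rule forces the value: the integral is nonzero (none).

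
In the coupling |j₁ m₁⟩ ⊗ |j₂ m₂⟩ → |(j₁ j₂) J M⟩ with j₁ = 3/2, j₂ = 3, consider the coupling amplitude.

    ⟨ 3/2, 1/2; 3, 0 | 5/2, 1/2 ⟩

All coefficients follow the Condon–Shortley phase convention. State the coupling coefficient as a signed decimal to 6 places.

−√(6/35) ≈ -0.414039

triangle: 2!*1!*4!/8! = 48/40320
(j±m)!: 2!*1!*3!*3!*3!*2! = 864
prefactor² = (2J+1)*Δ*N² = 216/35
  k=0: +1/(0!*2!*1!*3!*0!*1!) = 1/12
  k=1: −1/(1!*1!*0!*2!*1!*2!) = -1/4
Σ = -1/6  ⇒  CG² = 216/35*(-1/6)² = 6/35
CG = −√(6/35) = -0.414039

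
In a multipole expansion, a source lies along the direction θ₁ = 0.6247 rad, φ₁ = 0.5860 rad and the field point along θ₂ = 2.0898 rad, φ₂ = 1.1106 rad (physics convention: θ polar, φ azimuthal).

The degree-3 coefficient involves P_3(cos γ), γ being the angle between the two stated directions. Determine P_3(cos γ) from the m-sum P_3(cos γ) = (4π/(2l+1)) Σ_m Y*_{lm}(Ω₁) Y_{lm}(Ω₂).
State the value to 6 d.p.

-0.055683

Expand P_3 via completeness: Σ_{m} conj(Y_{3,m}) at Ω₁ times Y_{3,m} at Ω₂ —
  m=-3: (-0.015534, 0.082008) × (-0.268223, 0.051642) = (-0.000068, -0.022799)  (running Σ = (-0.000068, -0.022799))
  m=-2: (0.110106, 0.261303) × (0.231426, 0.304172) = (-0.053999, 0.093964)  (running Σ = (-0.054068, 0.071165))
  m=-1: (0.360582, 0.239347) × (0.028685, -0.057867) = (0.024194, -0.014000)  (running Σ = (-0.029874, 0.057164))
  m=0: (0.087700, -0.000000) × (0.327600, 0.000000) = (0.028731, 0.000000)  (running Σ = (-0.001144, 0.057164))
  m=1: (-0.360582, 0.239347) × (-0.028685, -0.057867) = (0.024194, 0.014000)  (running Σ = (0.023050, 0.071165))
  m=2: (0.110106, -0.261303) × (0.231426, -0.304172) = (-0.053999, -0.093964)  (running Σ = (-0.030949, -0.022799))
  m=3: (0.015534, 0.082008) × (0.268223, 0.051642) = (-0.000068, 0.022799)  (running Σ = (-0.031018, 0.000000))
Σ over m = (-0.031018, 0.000000); ×(4π/7) → (-0.055683, 0.000000). Real part: -0.055683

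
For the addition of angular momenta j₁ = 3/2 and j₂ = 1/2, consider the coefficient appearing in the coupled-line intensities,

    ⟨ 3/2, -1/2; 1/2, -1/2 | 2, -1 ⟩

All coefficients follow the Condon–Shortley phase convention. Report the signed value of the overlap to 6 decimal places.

+0.866025

j₁+j₂−J=0  J+j₁−j₂=3  J−j₁+j₂=1  j₁+j₂+J+1=5
(j₁±m₁, j₂±m₂, J±M) = (1,2,0,1,1,3)
P² = 3
sum k=0..0:
  [0] +1/2 = 1/2
S = 1/2
C² = P²·S² = 3/4 ; C = +0.866025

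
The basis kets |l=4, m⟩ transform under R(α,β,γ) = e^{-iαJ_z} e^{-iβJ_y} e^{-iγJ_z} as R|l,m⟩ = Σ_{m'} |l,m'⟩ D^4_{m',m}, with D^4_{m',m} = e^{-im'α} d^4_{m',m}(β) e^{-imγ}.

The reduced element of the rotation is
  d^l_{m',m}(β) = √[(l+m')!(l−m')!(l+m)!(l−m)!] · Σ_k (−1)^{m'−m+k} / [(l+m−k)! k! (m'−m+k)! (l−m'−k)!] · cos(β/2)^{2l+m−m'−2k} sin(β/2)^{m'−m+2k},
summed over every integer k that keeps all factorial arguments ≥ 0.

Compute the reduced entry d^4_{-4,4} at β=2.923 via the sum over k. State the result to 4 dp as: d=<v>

d^4_{-4,4}(β=2.9230) via the finite sum:
Half-angle: c=0.109079, s=0.994033. N=√(1·40320·40320·1)=40320.000000
k: max(0,(4)−(-4))=8 … min(4+(4),4−(-4))=8
  k=8: (−1)^0·40320.0000/(40320)·0.1091^0·0.9940^8 = +0.953250
d^4_{-4,4}(2.9230) = +0.953250

d=0.9532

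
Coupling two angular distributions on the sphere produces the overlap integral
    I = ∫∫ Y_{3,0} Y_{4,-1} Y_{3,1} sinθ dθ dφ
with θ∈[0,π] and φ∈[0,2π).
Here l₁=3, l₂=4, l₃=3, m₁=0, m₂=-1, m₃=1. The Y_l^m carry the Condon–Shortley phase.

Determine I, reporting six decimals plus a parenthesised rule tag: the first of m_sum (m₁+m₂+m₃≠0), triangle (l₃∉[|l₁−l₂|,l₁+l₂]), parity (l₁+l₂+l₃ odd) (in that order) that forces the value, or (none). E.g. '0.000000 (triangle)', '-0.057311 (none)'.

-0.099323 (none)

Rules hold: Σm=0, L=10 even, 1≤3≤7.
N = 7·9·7 = 441
Δ = 4!·2!·4!/11! = 1/34650
Racah Σ t=1..3: t=1:−1/72 t=2:+1/16 t=3:−1/72 = 5/144
⇒ 3j(3 4 3; 0 0 0)² = 2/77, sgn -1
Racah Σ t=1..3: t=1:−1/48 t=2:+1/24 t=3:−1/288 = 5/288
⇒ 3j(3 4 3; 0 -1 1)² = 5/462, sgn +1
4πI² = N·(3j₀)²·(3jₘ)² = 15/121
I = -1·√(0.123967/4π) = -0.09932258
No selection rule forces the value: the integral is nonzero (none).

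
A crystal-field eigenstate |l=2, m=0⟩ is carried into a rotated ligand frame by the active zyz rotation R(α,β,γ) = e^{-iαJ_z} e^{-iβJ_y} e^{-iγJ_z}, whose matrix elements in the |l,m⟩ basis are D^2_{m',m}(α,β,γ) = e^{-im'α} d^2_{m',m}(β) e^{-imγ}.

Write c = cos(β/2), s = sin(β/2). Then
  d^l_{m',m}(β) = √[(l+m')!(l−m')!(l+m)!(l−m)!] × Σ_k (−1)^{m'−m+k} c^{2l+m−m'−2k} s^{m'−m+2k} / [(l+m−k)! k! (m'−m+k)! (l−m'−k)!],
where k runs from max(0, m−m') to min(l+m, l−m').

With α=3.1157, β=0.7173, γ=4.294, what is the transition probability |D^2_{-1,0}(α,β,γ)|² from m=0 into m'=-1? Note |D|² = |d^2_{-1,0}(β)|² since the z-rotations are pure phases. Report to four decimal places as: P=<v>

First d^2_{-1,0}(β=0.7173), then the phase factors e^{-i(-1)α} and e^{-i(0)γ}:
Half-angle: c=0.936372, s=0.351010. N=√(1·6·2·2)=4.898979
Admissible k: 1..2 (factorial args all ≥0)
  k=1: (−1)^0·4.8990/(2)·0.9364^3·0.3510^1 = +0.705895
  k=2: (−1)^1·4.8990/(2)·0.9364^1·0.3510^3 = -0.099194
d^2_{-1,0}(0.7173) = +0.705895 -0.099194 = +0.606702
|D^2_{-1,0}|² = |d^2_{-1,0}(β)|² = (+0.606702)² = 0.368087 (the z-rotation phases have unit modulus)

P=0.3681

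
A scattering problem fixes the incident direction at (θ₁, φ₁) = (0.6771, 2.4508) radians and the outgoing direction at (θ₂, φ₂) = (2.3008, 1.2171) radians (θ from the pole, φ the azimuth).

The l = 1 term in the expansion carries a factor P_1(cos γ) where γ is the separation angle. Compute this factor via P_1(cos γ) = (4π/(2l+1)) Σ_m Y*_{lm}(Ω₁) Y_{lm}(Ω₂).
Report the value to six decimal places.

Expand P_1 via completeness: Σ_{m} conj(Y_{1,m}) at Ω₁ times Y_{1,m} at Ω₂ —
  m=-1: (-0.16684 + 0.13792j) × (0.08917 - 0.24152j) = 0.01843 + 0.05259j  (running Σ = 0.01843 + 0.05259j)
  m=0: (0.38081 + 0.00000j) × (-0.32584 + 0.00000j) = -0.12408 + 0.00000j  (running Σ = -0.10565 + 0.05259j)
  m=1: (0.16684 + 0.13792j) × (-0.08917 - 0.24152j) = 0.01843 - 0.05259j  (running Σ = -0.08722 + 0.00000j)
Accumulated sum -0.08722 + 0.00000j; after 4π/(2l+1) scaling, -0.36534 + 0.00000j ⇒ P_1 = -0.365337

-0.365337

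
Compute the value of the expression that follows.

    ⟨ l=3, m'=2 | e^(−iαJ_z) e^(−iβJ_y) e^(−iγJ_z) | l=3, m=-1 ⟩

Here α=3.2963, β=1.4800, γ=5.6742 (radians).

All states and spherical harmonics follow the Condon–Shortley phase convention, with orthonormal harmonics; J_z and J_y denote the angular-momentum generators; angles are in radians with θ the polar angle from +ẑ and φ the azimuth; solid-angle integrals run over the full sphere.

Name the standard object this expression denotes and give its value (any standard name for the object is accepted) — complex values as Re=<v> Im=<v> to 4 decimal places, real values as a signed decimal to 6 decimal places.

Wigner D-matrix element, Re=-0.2764 Im=0.3618

This is a Wigner D-matrix element — the rotation-matrix element ⟨l m'| R(α,β,γ) |l m⟩ in the angular-momentum basis.
First d^3_{2,-1}(β=1.4800), then the phase factors e^{-i(2)α} and e^{-i(-1)γ}:
Half-angle: c=0.738469, s=0.674288. N=√(120·1·2·24)=75.894664
Admissible k: 0..1 (factorial args all ≥0)
  k=0: (−1)^3·75.8947/(12)·0.7385^3·0.6743^3 = -0.780840
  k=1: (−1)^4·75.8947/(24)·0.7385^1·0.6743^5 = +0.325506
d^3_{2,-1}(1.4800) = -0.780840 +0.325506 = -0.455334
Attach z-rotation phases: D = e^{-i(2)(3.2963)}·(-0.455334)·e^{-i(-1)(5.6742)} = -0.276430+0.361823i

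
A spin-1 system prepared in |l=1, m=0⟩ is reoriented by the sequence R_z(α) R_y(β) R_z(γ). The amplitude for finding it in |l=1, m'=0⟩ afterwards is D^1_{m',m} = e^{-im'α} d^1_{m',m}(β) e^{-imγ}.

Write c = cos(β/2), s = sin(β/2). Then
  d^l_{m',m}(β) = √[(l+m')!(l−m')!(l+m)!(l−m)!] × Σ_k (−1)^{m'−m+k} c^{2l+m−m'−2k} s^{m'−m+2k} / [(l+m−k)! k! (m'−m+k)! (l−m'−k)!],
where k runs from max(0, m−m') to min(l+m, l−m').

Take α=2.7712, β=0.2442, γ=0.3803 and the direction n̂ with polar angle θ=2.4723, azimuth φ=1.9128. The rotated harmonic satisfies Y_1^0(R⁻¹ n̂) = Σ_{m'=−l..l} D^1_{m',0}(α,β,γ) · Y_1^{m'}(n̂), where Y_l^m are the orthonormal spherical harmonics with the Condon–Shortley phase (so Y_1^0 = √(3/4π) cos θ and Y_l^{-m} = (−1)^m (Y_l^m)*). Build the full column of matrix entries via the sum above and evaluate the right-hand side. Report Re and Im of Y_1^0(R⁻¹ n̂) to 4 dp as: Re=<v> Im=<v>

Need the full column D^1_{m',0} for m'=−1..1 at α=2.7712, β=0.2442, γ=0.3803.
cos(β/2)=0.992555, sin(β/2)=0.121797
d^1_{-1,0}: single k=1 term ⇒ +0.170964;  D = -0.159370+0.061886i
d^1_{0,0}: k∈[0..1] ⇒ +0.985166 -0.014834 = +0.970331;  D = +0.970331+0.000000i
d^1_{1,0}: single k=0 term ⇒ -0.170964;  D = +0.159370+0.061886i
Y_1^{m'}(θ=2.4723,φ=1.9128) and Σ D·Y over m':
  (-0.1594+0.0619i)·(-0.0719-0.2019i)  (+0.9703+0.0000i)·(-0.3832+0.0000i)  (+0.1594+0.0619i)·(+0.0719-0.2019i)
Y_1^0(R⁻¹ n̂) = -0.323914+0.000000i

Re=-0.3239 Im=0.0000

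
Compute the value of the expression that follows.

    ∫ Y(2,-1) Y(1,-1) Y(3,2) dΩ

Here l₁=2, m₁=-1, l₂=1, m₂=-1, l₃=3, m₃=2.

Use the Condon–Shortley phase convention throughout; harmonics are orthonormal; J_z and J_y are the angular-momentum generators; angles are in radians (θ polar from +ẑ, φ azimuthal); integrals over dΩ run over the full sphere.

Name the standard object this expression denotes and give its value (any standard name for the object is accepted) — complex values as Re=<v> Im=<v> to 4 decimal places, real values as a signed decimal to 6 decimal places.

This is a Gaunt coefficient — the integral of a triple product of spherical harmonics over the sphere.
Rules hold: Σm=0, L=6 even, 1≤3≤3.
N = 5·3·7 = 105
Δ = 0!·4!·2!/7! = 1/105
Racah Σ t=0..0: t=0:+1/4 = 1/4
⇒ 3j(2 1 3; 0 0 0)² = 3/35, sgn -1
Racah Σ t=0..0: t=0:+1/12 = 1/12
⇒ 3j(2 1 3; -1 -1 2)² = 2/21, sgn -1
4πI² = N·(3j₀)²·(3jₘ)² = 6/7
I = +1·√(0.857143/4π) = 0.26116903

Gaunt coefficient, +0.261169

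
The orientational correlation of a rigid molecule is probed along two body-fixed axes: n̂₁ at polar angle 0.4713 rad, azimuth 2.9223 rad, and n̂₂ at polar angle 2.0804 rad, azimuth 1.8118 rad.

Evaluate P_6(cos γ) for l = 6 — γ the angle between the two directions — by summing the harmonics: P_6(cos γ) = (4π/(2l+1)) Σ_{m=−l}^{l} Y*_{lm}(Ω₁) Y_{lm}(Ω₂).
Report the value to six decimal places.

Term-by-term m-sum for l=6 (normalisation 4π/13 = 0.966644):
  term(m=-6) = 0.00084 + 0.00034j   from Y*(Ω₁)=0.00107 - 0.00410j, Y(Ω₂)=-0.02660 + 0.21210j
  term(m=-5) = -0.00887 + 0.00795j   from Y*(Ω₁)=-0.01314 + 0.02560j, Y(Ω₂)=0.38643 + 0.14801j
  term(m=-4) = -0.01050 - 0.03787j   from Y*(Ω₁)=0.07496 - 0.09016j, Y(Ω₂)=0.19112 - 0.27533j
  term(m=-3) = -0.02471 - 0.00475j   from Y*(Ω₁)=-0.24642 + 0.19041j, Y(Ω₂)=0.05346 + 0.06058j
  term(m=-2) = 0.10713 - 0.14087j   from Y*(Ω₁)=0.45634 - 0.21405j, Y(Ω₂)=0.31111 - 0.16276j
  term(m=-1) = 0.00696 + 0.01403j   from Y*(Ω₁)=-0.32223 + 0.07182j, Y(Ω₂)=-0.01132 - 0.04608j
  term(m=+0) = -0.09766 + 0.00000j   from Y*(Ω₁)=-0.29198 + 0.00000j, Y(Ω₂)=0.33446 + 0.00000j
  term(m=+1) = 0.00696 - 0.01403j   from Y*(Ω₁)=0.32223 + 0.07182j, Y(Ω₂)=0.01132 - 0.04608j
  term(m=+2) = 0.10713 + 0.14087j   from Y*(Ω₁)=0.45634 + 0.21405j, Y(Ω₂)=0.31111 + 0.16276j
  term(m=+3) = -0.02471 + 0.00475j   from Y*(Ω₁)=0.24642 + 0.19041j, Y(Ω₂)=-0.05346 + 0.06058j
  term(m=+4) = -0.01050 + 0.03787j   from Y*(Ω₁)=0.07496 + 0.09016j, Y(Ω₂)=0.19112 + 0.27533j
  term(m=+5) = -0.00887 - 0.00795j   from Y*(Ω₁)=0.01314 + 0.02560j, Y(Ω₂)=-0.38643 + 0.14801j
  term(m=+6) = 0.00084 - 0.00034j   from Y*(Ω₁)=0.00107 + 0.00410j, Y(Ω₂)=-0.02660 - 0.21210j
Total Σ_m = 0.04406 + 0.00000j. Multiply by 0.966644: 0.04259 + 0.00000j. P_6(cos γ) = 0.042595

0.042595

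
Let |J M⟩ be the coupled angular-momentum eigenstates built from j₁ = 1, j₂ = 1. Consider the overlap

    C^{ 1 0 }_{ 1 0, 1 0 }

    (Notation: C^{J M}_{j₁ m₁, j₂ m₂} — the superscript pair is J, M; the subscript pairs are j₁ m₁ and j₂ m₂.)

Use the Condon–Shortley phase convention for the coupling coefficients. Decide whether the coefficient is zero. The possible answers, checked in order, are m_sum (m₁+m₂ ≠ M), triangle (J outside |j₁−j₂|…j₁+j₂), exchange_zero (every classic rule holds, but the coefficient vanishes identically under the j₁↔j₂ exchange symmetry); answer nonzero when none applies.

exchange_zero

m-sum: m₁+m₂ = 0+0 = 0, M = 0  ✓
triangle: |j₁−j₂| = 0 ≤ J = 1 ≤ j₁+j₂ = 2  ✓
exchange: j₁=j₂ and m₁=m₂, and (−1)^(j₁+j₂−J) = (−1)^1 = −1 forces ⟨j₁m₁;j₂m₂|JM⟩ = −⟨j₂m₂;j₁m₁|JM⟩ = −⟨j₁m₁;j₂m₂|JM⟩ ⇒ the coefficient vanishes identically
Racah sum check: Σ_k collapses to 0 ⇒ CG = 0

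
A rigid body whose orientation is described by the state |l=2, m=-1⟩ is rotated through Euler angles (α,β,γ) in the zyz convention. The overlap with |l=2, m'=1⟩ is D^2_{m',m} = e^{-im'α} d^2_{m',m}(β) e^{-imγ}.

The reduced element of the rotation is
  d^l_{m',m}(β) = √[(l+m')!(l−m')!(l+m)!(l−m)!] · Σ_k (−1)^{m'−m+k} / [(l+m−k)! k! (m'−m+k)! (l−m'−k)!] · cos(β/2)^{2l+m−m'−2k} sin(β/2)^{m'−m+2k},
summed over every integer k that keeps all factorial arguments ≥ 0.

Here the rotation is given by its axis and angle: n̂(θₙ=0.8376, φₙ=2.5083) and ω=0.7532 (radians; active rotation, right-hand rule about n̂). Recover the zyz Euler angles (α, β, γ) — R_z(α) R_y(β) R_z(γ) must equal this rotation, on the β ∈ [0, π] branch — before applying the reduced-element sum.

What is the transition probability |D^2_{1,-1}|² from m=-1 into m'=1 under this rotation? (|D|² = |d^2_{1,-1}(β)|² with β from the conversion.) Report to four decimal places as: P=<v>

P=0.0407

Axis–angle → zyz. n̂ = (sinθₙcosφₙ, sinθₙsinφₙ, cosθₙ) = (-0.598951, +0.439732, +0.669248), ω = 0.7532.
R = I cosω + sinω [n̂]ₓ + (1−cosω) n̂n̂ᵀ gives
  R = [+0.826542, -0.528993, +0.192339; +0.386507, +0.781808, +0.489273; -0.409194, -0.330065, +0.850657]
β = atan2(√(R₁₃²+R₂₃²), R₃₃) = 0.553562; α = atan2(R₂₃, R₁₃) mod 2π = 1.196242; γ = atan2(R₃₂, −R₃₁) mod 2π = 5.604420
First d^2_{1,-1}(β=0.5536), then the phase factors e^{-i(1)α} and e^{-i(-1)γ}:
Half-angle: c=0.961940, s=0.273261. N=√(6·1·1·6)=6.000000
The bounds max(0,m−m')=0 and min(l+m,l−m')=1 give 2 terms
  k=0: (−1)^2·6.0000/(2)·0.9619^2·0.2733^2 = +0.207287
  k=1: (−1)^3·6.0000/(6)·0.9619^0·0.2733^4 = -0.005576
d^2_{1,-1}(0.5536) = +0.207287 -0.005576 = +0.201711
|D^2_{1,-1}|² = |d^2_{1,-1}(β)|² = (+0.201711)² = 0.040687 (the z-rotation phases have unit modulus)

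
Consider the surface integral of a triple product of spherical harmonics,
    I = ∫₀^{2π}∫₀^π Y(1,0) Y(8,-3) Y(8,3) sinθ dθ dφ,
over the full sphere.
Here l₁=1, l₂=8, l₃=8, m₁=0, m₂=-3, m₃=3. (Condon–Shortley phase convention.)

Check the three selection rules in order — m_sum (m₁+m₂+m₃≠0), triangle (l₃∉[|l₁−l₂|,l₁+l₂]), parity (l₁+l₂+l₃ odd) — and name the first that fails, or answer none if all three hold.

Σmᵢ = 0  ✓
l₃∈[|l₁−l₂|,l₁+l₂]=[7,9], have l₃=8  ✓
Σlᵢ = 17 ⇒ odd  ✗

parity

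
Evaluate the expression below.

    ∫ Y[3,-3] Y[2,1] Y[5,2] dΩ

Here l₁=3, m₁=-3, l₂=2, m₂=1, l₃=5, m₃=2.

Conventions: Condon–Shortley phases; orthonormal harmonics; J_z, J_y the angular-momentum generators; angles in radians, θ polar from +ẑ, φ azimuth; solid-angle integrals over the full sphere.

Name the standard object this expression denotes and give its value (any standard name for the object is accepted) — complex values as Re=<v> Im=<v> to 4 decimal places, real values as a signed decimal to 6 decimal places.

This is a Gaunt coefficient — the integral of a triple product of spherical harmonics over the sphere.
Rules hold: Σm=0, L=10 even, 1≤5≤5.
N = 7·5·11 = 385
Δ = 0!·6!·4!/11! = 1/2310
Racah Σ t=0..0: t=0:+1/144 = 1/144
⇒ 3j(3 2 5; 0 0 0)² = 10/231, sgn -1
Racah Σ t=0..0: t=0:+1/4320 = 1/4320
⇒ 3j(3 2 5; -3 1 2)² = 1/330, sgn -1
4πI² = N·(3j₀)²·(3jₘ)² = 5/99
I = +1·√(0.0505051/4π) = 0.06339609

Gaunt coefficient, +0.063396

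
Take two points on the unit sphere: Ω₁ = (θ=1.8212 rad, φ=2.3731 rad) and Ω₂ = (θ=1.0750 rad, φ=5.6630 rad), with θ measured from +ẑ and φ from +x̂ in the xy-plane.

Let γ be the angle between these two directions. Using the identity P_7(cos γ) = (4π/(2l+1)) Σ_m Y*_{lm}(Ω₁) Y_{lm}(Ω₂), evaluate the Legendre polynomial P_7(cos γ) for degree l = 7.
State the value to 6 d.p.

Term-by-term m-sum for l=7 (normalisation 4π/15 = 0.837758):
  [-7]  conj(Y_{7,-7})(Ω₁) = -0.24783 - 0.31471j ; Y_{7,-7}(Ω₂) = -0.07386 - 0.18982j ; Δ = -0.04143 + 0.07029j
  [-6]  conj(Y_{7,-6})(Ω₁) = 0.03882 - 0.38138j ; Y_{7,-6}(Ω₂) = -0.34490 - 0.22573j ; Δ = -0.09948 + 0.12278j
  [-5]  conj(Y_{7,-5})(Ω₁) = -0.04829 + 0.04075j ; Y_{7,-5}(Ω₂) = -0.37490 + 0.01525j ; Δ = 0.01748 - 0.01601j
  [-4]  conj(Y_{7,-4})(Ω₁) = -0.35192 - 0.02383j ; Y_{7,-4}(Ω₂) = 0.00954 - 0.00742j ; Δ = -0.00353 + 0.00238j
  [-3]  conj(Y_{7,-3})(Ω₁) = -0.03462 - 0.03833j ; Y_{7,-3}(Ω₂) = 0.09922 - 0.33279j ; Δ = -0.01619 + 0.00772j
  [-2]  conj(Y_{7,-2})(Ω₁) = -0.01081 + 0.31949j ; Y_{7,-2}(Ω₂) = -0.04803 - 0.14003j ; Δ = 0.04526 - 0.01383j
  [-1]  conj(Y_{7,-1})(Ω₁) = -0.06773 + 0.06548j ; Y_{7,-1}(Ω₂) = 0.23646 + 0.16888j ; Δ = -0.02707 + 0.00404j
  [+0]  conj(Y_{7,0})(Ω₁) = 0.30747 + 0.00000j ; Y_{7,0}(Ω₂) = 0.18737 + 0.00000j ; Δ = 0.05761 + 0.00000j
  [+1]  conj(Y_{7,1})(Ω₁) = 0.06773 + 0.06548j ; Y_{7,1}(Ω₂) = -0.23646 + 0.16888j ; Δ = -0.02707 - 0.00404j
  [+2]  conj(Y_{7,2})(Ω₁) = -0.01081 - 0.31949j ; Y_{7,2}(Ω₂) = -0.04803 + 0.14003j ; Δ = 0.04526 + 0.01383j
  [+3]  conj(Y_{7,3})(Ω₁) = 0.03462 - 0.03833j ; Y_{7,3}(Ω₂) = -0.09922 - 0.33279j ; Δ = -0.01619 - 0.00772j
  [+4]  conj(Y_{7,4})(Ω₁) = -0.35192 + 0.02383j ; Y_{7,4}(Ω₂) = 0.00954 + 0.00742j ; Δ = -0.00353 - 0.00238j
  [+5]  conj(Y_{7,5})(Ω₁) = 0.04829 + 0.04075j ; Y_{7,5}(Ω₂) = 0.37490 + 0.01525j ; Δ = 0.01748 + 0.01601j
  [+6]  conj(Y_{7,6})(Ω₁) = 0.03882 + 0.38138j ; Y_{7,6}(Ω₂) = -0.34490 + 0.22573j ; Δ = -0.09948 - 0.12278j
  [+7]  conj(Y_{7,7})(Ω₁) = 0.24783 - 0.31471j ; Y_{7,7}(Ω₂) = 0.07386 - 0.18982j ; Δ = -0.04143 - 0.07029j
Accumulated sum -0.19233 + 0.00000j; after 4π/(2l+1) scaling, -0.16112 + 0.00000j ⇒ P_7 = -0.161124

-0.161124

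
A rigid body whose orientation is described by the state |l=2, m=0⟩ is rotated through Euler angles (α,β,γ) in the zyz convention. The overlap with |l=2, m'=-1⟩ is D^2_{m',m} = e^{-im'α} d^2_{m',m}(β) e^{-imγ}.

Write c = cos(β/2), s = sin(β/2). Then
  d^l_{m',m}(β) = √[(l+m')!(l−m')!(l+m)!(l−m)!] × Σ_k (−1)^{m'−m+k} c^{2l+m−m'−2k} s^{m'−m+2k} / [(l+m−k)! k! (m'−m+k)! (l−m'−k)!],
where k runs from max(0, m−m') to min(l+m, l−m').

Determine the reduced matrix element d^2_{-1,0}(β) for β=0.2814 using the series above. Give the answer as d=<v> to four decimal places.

d^2_{-1,0}(β=0.2814) via the finite sum:
c=cos(0.281400/2)=0.990118, s=sin(0.281400/2)=0.140236; N=√[1·6·2·2]=4.898979
k: max(0,(0)−(-1))=1 … min(2+(0),2−(-1))=2
  k=1: (−1)^0·4.8990/(2)·0.9901^3·0.1402^1 = +0.333424
  k=2: (−1)^1·4.8990/(2)·0.9901^1·0.1402^3 = -0.006689
d^2_{-1,0}(0.2814) = +0.333424 -0.006689 = +0.326735

d=0.3267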